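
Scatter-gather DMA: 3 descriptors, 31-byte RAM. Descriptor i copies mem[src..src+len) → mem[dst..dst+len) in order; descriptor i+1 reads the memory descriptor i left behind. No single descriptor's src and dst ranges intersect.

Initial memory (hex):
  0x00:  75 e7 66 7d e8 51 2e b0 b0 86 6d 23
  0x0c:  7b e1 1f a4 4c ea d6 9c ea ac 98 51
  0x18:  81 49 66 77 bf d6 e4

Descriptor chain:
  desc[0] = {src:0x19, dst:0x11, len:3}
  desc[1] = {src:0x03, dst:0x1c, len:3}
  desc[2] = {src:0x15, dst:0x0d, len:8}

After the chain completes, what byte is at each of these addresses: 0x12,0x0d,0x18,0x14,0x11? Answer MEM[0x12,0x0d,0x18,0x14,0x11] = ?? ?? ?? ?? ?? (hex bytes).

MEM[0x12,0x0d,0x18,0x14,0x11] = 66 ac 81 7d 49

[0] 0x19->0x11 len=3 : 49 66 77
[1] 0x03->0x1c len=3 : 7d e8 51
[2] 0x15->0x0d len=8 : ac 98 51 81 49 66 77 7d
query mem[0x12]=0x66, mem[0x0d]=0xac, mem[0x18]=0x81, mem[0x14]=0x7d, mem[0x11]=0x49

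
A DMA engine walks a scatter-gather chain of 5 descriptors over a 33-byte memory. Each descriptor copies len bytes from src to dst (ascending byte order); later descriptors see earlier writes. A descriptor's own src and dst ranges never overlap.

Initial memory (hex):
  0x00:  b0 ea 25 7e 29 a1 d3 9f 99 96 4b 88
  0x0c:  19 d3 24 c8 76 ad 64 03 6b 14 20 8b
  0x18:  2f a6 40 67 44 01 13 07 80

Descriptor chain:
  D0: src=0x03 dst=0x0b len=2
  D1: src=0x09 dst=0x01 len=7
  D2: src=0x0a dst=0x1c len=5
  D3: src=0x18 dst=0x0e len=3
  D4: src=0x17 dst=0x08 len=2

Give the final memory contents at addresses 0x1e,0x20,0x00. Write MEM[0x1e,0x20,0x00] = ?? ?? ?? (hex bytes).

D0: mem[0x0b..0x0c] <- [7e 29]
D1: mem[0x01..0x07] <- [96 4b 7e 29 d3 24 c8]
D2: mem[0x1c..0x20] <- [4b 7e 29 d3 24]
D3: mem[0x0e..0x10] <- [2f a6 40]
D4: mem[0x08..0x09] <- [8b 2f]
query mem[0x1e]=0x29, mem[0x20]=0x24, mem[0x00]=0xb0

MEM[0x1e,0x20,0x00] = 29 24 b0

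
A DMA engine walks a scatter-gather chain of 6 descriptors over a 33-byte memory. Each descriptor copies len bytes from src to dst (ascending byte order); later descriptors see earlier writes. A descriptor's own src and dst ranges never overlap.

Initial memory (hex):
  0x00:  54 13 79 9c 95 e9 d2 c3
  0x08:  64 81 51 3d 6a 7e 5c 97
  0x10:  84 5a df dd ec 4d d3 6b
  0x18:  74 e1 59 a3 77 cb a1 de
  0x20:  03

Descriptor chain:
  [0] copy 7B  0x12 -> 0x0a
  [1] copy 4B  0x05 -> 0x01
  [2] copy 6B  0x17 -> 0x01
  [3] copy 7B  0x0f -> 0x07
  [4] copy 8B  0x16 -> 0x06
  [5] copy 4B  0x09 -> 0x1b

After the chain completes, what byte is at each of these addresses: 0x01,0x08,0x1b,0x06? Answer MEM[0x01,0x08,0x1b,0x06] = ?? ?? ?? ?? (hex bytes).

D0: mem[0x0a..0x10] <- [df dd ec 4d d3 6b 74]
D1: mem[0x01..0x04] <- [e9 d2 c3 64]
D2: mem[0x01..0x06] <- [6b 74 e1 59 a3 77]
D3: mem[0x07..0x0d] <- [6b 74 5a df dd ec 4d]
D4: mem[0x06..0x0d] <- [d3 6b 74 e1 59 a3 77 cb]
D5: mem[0x1b..0x1e] <- [e1 59 a3 77]
query mem[0x01]=0x6b, mem[0x08]=0x74, mem[0x1b]=0xe1, mem[0x06]=0xd3

MEM[0x01,0x08,0x1b,0x06] = 6b 74 e1 d3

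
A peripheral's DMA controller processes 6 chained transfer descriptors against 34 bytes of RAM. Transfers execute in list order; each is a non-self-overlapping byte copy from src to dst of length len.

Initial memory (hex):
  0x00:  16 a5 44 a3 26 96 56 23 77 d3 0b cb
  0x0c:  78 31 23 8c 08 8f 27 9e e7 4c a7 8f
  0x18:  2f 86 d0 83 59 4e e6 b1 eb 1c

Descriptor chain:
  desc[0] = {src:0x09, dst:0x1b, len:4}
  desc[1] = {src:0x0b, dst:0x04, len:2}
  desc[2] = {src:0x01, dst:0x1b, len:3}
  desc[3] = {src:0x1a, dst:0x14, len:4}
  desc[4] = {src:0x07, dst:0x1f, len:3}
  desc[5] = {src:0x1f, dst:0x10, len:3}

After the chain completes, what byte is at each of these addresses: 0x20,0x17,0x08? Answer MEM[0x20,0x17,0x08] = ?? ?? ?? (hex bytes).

  after D0: wrote 4B at 0x1b = d30bcb78
  after D1: wrote 2B at 0x04 = cb78
  after D2: wrote 3B at 0x1b = a544a3
  after D3: wrote 4B at 0x14 = d0a544a3
  after D4: wrote 3B at 0x1f = 2377d3
  after D5: wrote 3B at 0x10 = 2377d3
query mem[0x20]=0x77, mem[0x17]=0xa3, mem[0x08]=0x77

MEM[0x20,0x17,0x08] = 77 a3 77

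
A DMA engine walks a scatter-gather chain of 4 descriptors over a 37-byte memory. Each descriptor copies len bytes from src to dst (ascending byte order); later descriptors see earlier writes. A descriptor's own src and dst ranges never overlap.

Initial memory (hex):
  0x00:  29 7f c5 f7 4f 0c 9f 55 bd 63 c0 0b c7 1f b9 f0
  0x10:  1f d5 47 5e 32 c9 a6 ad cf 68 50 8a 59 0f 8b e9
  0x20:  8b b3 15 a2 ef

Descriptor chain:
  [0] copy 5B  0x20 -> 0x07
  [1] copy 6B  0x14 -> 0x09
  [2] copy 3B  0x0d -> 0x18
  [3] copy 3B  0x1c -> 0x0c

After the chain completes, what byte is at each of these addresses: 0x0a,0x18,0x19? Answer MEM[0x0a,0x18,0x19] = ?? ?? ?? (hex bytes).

  after D0: wrote 5B at 0x07 = 8bb315a2ef
  after D1: wrote 6B at 0x09 = 32c9a6adcf68
  after D2: wrote 3B at 0x18 = cf68f0
  after D3: wrote 3B at 0x0c = 590f8b
query mem[0x0a]=0xc9, mem[0x18]=0xcf, mem[0x19]=0x68

MEM[0x0a,0x18,0x19] = c9 cf 68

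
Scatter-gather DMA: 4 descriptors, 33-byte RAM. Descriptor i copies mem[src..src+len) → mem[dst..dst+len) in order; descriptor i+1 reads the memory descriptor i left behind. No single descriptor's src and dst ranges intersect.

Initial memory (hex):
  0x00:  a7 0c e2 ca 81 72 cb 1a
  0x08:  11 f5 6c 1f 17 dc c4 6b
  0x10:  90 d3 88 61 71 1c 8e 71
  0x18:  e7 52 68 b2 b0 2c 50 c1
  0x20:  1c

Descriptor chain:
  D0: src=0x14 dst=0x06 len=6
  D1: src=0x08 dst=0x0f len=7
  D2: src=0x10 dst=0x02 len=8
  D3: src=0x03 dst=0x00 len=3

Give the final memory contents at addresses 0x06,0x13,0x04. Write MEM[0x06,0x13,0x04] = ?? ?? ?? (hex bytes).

#0 dst[0x06+6] := {0x71,0x1c,0x8e,0x71,0xe7,0x52}
#1 dst[0x0f+7] := {0x8e,0x71,0xe7,0x52,0x17,0xdc,0xc4}
#2 dst[0x02+8] := {0x71,0xe7,0x52,0x17,0xdc,0xc4,0x8e,0x71}
#3 dst[0x00+3] := {0xe7,0x52,0x17}
query mem[0x06]=0xdc, mem[0x13]=0x17, mem[0x04]=0x52

MEM[0x06,0x13,0x04] = dc 17 52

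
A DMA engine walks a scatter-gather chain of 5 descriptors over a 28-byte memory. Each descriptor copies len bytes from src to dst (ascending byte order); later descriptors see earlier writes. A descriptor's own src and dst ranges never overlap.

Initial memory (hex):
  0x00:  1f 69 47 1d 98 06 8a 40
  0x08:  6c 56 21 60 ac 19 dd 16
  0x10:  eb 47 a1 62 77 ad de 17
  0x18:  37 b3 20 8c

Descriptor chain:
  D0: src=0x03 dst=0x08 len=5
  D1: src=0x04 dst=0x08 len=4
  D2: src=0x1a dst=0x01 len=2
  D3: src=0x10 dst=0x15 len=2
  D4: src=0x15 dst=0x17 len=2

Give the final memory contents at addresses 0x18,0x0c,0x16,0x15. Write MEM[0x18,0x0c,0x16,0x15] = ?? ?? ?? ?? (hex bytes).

MEM[0x18,0x0c,0x16,0x15] = 47 40 47 eb

D0: mem[0x08..0x0c] <- [1d 98 06 8a 40]
D1: mem[0x08..0x0b] <- [98 06 8a 40]
D2: mem[0x01..0x02] <- [20 8c]
D3: mem[0x15..0x16] <- [eb 47]
D4: mem[0x17..0x18] <- [eb 47]
query mem[0x18]=0x47, mem[0x0c]=0x40, mem[0x16]=0x47, mem[0x15]=0xeb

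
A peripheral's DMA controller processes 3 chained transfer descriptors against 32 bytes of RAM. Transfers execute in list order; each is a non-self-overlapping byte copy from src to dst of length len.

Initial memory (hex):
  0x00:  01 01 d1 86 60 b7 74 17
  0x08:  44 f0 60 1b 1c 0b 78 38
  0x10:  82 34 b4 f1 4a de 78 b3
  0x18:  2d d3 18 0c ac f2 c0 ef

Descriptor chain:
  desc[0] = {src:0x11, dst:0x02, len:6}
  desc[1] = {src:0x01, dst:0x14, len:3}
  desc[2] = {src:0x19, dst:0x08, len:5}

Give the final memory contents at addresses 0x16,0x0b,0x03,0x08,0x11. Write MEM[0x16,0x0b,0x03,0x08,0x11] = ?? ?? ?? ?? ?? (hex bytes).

MEM[0x16,0x0b,0x03,0x08,0x11] = b4 ac b4 d3 34

D0: mem[0x02..0x07] <- [34 b4 f1 4a de 78]
D1: mem[0x14..0x16] <- [01 34 b4]
D2: mem[0x08..0x0c] <- [d3 18 0c ac f2]
query mem[0x16]=0xb4, mem[0x0b]=0xac, mem[0x03]=0xb4, mem[0x08]=0xd3, mem[0x11]=0x34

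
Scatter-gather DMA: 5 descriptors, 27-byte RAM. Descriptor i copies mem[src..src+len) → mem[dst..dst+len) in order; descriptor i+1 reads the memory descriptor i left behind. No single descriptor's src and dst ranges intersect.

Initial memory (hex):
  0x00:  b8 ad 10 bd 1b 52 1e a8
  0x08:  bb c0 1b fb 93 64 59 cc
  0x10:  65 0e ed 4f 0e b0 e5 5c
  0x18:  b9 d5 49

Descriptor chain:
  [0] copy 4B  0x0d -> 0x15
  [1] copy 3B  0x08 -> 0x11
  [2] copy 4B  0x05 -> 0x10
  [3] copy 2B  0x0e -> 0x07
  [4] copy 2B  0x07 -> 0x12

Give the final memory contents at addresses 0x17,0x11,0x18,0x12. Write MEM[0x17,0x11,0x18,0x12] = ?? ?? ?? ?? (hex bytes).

D0: mem[0x15..0x18] <- [64 59 cc 65]
D1: mem[0x11..0x13] <- [bb c0 1b]
D2: mem[0x10..0x13] <- [52 1e a8 bb]
D3: mem[0x07..0x08] <- [59 cc]
D4: mem[0x12..0x13] <- [59 cc]
query mem[0x17]=0xcc, mem[0x11]=0x1e, mem[0x18]=0x65, mem[0x12]=0x59

MEM[0x17,0x11,0x18,0x12] = cc 1e 65 59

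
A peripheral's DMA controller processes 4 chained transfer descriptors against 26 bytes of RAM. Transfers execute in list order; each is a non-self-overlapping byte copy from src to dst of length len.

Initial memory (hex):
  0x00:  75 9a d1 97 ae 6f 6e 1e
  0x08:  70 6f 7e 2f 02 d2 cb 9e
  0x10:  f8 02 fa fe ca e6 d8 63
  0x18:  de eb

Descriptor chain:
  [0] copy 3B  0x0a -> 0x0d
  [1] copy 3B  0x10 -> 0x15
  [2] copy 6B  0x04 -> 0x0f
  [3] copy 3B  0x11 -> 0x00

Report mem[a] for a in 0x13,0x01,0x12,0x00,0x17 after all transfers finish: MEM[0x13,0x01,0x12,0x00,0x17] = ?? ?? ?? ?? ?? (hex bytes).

  after D0: wrote 3B at 0x0d = 7e2f02
  after D1: wrote 3B at 0x15 = f802fa
  after D2: wrote 6B at 0x0f = ae6f6e1e706f
  after D3: wrote 3B at 0x00 = 6e1e70
query mem[0x13]=0x70, mem[0x01]=0x1e, mem[0x12]=0x1e, mem[0x00]=0x6e, mem[0x17]=0xfa

MEM[0x13,0x01,0x12,0x00,0x17] = 70 1e 1e 6e fa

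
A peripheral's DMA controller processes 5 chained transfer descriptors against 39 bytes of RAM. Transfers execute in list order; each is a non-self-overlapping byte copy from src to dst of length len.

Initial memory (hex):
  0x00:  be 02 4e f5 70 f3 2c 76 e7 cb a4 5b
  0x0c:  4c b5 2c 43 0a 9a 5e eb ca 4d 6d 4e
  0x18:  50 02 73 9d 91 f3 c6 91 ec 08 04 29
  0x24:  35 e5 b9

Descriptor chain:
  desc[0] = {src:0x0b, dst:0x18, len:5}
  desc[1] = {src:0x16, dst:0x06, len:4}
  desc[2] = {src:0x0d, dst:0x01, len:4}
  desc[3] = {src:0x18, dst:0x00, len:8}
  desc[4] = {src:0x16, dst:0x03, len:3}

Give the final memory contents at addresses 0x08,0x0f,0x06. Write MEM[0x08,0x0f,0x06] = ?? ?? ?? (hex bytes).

MEM[0x08,0x0f,0x06] = 5b 43 c6

[0] 0x0b->0x18 len=5 : 5b 4c b5 2c 43
[1] 0x16->0x06 len=4 : 6d 4e 5b 4c
[2] 0x0d->0x01 len=4 : b5 2c 43 0a
[3] 0x18->0x00 len=8 : 5b 4c b5 2c 43 f3 c6 91
[4] 0x16->0x03 len=3 : 6d 4e 5b
query mem[0x08]=0x5b, mem[0x0f]=0x43, mem[0x06]=0xc6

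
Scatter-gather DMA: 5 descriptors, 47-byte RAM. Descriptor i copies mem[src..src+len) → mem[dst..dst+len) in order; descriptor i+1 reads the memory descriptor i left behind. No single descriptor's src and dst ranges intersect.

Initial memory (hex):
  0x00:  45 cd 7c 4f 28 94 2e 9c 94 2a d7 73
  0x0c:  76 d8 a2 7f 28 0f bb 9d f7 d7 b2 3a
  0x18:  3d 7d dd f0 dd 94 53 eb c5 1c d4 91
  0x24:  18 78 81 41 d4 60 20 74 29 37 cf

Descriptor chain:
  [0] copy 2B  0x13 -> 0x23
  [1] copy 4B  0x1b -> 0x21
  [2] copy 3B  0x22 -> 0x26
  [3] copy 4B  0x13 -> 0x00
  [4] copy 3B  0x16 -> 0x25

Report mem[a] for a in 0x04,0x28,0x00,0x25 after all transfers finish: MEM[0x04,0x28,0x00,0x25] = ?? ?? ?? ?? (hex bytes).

#0 dst[0x23+2] := {0x9d,0xf7}
#1 dst[0x21+4] := {0xf0,0xdd,0x94,0x53}
#2 dst[0x26+3] := {0xdd,0x94,0x53}
#3 dst[0x00+4] := {0x9d,0xf7,0xd7,0xb2}
#4 dst[0x25+3] := {0xb2,0x3a,0x3d}
query mem[0x04]=0x28, mem[0x28]=0x53, mem[0x00]=0x9d, mem[0x25]=0xb2

MEM[0x04,0x28,0x00,0x25] = 28 53 9d b2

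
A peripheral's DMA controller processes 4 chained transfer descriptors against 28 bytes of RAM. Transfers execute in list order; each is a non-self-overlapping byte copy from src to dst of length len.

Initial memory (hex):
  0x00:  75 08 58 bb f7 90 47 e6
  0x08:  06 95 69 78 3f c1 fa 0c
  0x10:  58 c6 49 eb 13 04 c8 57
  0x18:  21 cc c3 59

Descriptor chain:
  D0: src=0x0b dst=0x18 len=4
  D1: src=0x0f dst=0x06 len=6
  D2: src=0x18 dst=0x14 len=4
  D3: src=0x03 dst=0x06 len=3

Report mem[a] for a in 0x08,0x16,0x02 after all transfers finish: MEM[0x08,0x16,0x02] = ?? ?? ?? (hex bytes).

MEM[0x08,0x16,0x02] = 90 c1 58

[0] 0x0b->0x18 len=4 : 78 3f c1 fa
[1] 0x0f->0x06 len=6 : 0c 58 c6 49 eb 13
[2] 0x18->0x14 len=4 : 78 3f c1 fa
[3] 0x03->0x06 len=3 : bb f7 90
query mem[0x08]=0x90, mem[0x16]=0xc1, mem[0x02]=0x58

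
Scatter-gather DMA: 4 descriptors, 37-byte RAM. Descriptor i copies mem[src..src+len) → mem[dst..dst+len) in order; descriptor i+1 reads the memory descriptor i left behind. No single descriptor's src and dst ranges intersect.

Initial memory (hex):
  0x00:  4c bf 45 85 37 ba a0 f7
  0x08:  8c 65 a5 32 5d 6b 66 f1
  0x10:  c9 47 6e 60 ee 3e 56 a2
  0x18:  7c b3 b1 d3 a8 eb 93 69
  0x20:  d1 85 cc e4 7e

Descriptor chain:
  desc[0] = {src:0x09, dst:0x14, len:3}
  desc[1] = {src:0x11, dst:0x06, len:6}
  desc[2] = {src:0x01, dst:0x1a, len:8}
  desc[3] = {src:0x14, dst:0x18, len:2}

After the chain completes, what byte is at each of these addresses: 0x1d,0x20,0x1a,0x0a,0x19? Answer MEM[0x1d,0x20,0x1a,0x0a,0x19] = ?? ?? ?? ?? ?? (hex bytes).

  after D0: wrote 3B at 0x14 = 65a532
  after D1: wrote 6B at 0x06 = 476e6065a532
  after D2: wrote 8B at 0x1a = bf458537ba476e60
  after D3: wrote 2B at 0x18 = 65a5
query mem[0x1d]=0x37, mem[0x20]=0x6e, mem[0x1a]=0xbf, mem[0x0a]=0xa5, mem[0x19]=0xa5

MEM[0x1d,0x20,0x1a,0x0a,0x19] = 37 6e bf a5 a5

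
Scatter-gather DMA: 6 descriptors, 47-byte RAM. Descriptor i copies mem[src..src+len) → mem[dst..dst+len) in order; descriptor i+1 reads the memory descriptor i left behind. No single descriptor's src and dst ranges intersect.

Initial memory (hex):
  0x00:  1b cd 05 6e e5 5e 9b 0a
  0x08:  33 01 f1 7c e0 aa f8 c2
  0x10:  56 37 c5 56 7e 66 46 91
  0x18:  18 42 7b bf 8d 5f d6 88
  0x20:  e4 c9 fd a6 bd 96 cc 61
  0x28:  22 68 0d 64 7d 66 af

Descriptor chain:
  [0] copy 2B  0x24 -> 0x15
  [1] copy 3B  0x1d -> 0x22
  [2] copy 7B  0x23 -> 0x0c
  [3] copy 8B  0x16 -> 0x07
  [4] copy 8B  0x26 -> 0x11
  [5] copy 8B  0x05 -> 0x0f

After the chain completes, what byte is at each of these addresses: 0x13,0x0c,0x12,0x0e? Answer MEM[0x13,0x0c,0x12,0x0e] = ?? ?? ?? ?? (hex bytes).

  after D0: wrote 2B at 0x15 = bd96
  after D1: wrote 3B at 0x22 = 5fd688
  after D2: wrote 7B at 0x0c = d68896cc612268
  after D3: wrote 8B at 0x07 = 969118427bbf8d5f
  after D4: wrote 8B at 0x11 = cc6122680d647d66
  after D5: wrote 8B at 0x0f = 5e9b969118427bbf
query mem[0x13]=0x18, mem[0x0c]=0xbf, mem[0x12]=0x91, mem[0x0e]=0x5f

MEM[0x13,0x0c,0x12,0x0e] = 18 bf 91 5f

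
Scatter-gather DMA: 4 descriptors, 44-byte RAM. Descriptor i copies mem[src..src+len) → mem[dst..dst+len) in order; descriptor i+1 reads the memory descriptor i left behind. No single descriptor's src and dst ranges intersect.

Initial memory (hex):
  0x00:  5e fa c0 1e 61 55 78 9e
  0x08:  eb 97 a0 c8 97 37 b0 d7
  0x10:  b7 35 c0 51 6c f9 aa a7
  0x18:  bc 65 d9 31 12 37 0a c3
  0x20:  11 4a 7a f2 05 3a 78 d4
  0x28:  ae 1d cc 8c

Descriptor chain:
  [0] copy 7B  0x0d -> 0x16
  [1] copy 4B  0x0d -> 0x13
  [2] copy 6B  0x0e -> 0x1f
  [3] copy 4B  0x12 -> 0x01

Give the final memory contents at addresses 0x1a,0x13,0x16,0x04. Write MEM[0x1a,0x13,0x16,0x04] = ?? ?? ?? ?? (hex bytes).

D0: mem[0x16..0x1c] <- [37 b0 d7 b7 35 c0 51]
D1: mem[0x13..0x16] <- [37 b0 d7 b7]
D2: mem[0x1f..0x24] <- [b0 d7 b7 35 c0 37]
D3: mem[0x01..0x04] <- [c0 37 b0 d7]
query mem[0x1a]=0x35, mem[0x13]=0x37, mem[0x16]=0xb7, mem[0x04]=0xd7

MEM[0x1a,0x13,0x16,0x04] = 35 37 b7 d7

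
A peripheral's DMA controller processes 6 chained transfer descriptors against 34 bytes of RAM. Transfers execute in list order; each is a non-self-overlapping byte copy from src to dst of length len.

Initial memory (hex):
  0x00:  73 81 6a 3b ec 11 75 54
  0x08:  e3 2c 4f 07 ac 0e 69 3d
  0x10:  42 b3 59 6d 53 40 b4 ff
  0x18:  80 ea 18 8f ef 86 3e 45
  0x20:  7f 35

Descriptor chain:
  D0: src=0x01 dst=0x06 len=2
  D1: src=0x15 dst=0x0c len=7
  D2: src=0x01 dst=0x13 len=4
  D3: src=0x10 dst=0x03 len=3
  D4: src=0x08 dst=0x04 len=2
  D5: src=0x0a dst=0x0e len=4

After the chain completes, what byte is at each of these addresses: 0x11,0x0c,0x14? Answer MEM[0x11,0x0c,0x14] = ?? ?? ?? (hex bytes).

#0 dst[0x06+2] := {0x81,0x6a}
#1 dst[0x0c+7] := {0x40,0xb4,0xff,0x80,0xea,0x18,0x8f}
#2 dst[0x13+4] := {0x81,0x6a,0x3b,0xec}
#3 dst[0x03+3] := {0xea,0x18,0x8f}
#4 dst[0x04+2] := {0xe3,0x2c}
#5 dst[0x0e+4] := {0x4f,0x07,0x40,0xb4}
query mem[0x11]=0xb4, mem[0x0c]=0x40, mem[0x14]=0x6a

MEM[0x11,0x0c,0x14] = b4 40 6a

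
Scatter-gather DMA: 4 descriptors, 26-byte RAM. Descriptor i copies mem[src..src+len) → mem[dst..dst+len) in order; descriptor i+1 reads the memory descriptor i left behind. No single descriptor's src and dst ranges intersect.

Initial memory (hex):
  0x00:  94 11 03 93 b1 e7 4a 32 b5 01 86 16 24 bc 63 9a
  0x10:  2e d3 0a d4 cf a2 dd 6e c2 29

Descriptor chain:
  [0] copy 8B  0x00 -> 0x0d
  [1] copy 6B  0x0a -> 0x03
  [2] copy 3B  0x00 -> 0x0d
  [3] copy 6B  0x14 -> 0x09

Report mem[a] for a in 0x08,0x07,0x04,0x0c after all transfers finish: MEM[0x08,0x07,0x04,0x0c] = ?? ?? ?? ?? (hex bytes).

D0: mem[0x0d..0x14] <- [94 11 03 93 b1 e7 4a 32]
D1: mem[0x03..0x08] <- [86 16 24 94 11 03]
D2: mem[0x0d..0x0f] <- [94 11 03]
D3: mem[0x09..0x0e] <- [32 a2 dd 6e c2 29]
query mem[0x08]=0x03, mem[0x07]=0x11, mem[0x04]=0x16, mem[0x0c]=0x6e

MEM[0x08,0x07,0x04,0x0c] = 03 11 16 6e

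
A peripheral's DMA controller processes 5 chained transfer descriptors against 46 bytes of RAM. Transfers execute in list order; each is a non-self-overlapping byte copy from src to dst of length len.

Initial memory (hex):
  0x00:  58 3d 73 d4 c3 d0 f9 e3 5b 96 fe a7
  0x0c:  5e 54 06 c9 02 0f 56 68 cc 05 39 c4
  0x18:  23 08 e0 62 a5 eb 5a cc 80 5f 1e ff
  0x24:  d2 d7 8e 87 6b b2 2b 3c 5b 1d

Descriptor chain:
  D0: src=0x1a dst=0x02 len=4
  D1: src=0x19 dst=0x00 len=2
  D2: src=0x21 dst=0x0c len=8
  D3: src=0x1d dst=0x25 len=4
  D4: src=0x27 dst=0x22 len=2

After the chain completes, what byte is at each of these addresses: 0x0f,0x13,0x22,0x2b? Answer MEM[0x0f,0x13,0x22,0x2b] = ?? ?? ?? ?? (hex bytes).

#0 dst[0x02+4] := {0xe0,0x62,0xa5,0xeb}
#1 dst[0x00+2] := {0x08,0xe0}
#2 dst[0x0c+8] := {0x5f,0x1e,0xff,0xd2,0xd7,0x8e,0x87,0x6b}
#3 dst[0x25+4] := {0xeb,0x5a,0xcc,0x80}
#4 dst[0x22+2] := {0xcc,0x80}
query mem[0x0f]=0xd2, mem[0x13]=0x6b, mem[0x22]=0xcc, mem[0x2b]=0x3c

MEM[0x0f,0x13,0x22,0x2b] = d2 6b cc 3c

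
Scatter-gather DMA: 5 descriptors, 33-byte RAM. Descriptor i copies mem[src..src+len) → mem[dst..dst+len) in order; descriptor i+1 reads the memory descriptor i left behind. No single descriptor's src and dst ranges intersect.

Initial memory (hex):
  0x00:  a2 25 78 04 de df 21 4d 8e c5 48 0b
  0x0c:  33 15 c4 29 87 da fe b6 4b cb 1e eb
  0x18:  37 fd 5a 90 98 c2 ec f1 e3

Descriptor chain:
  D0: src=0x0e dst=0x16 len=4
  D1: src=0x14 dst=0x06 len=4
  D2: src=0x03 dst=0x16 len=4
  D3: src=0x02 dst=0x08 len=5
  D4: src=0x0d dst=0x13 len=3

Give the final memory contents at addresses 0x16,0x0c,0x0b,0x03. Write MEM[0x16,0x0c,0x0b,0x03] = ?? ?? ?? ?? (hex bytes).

#0 dst[0x16+4] := {0xc4,0x29,0x87,0xda}
#1 dst[0x06+4] := {0x4b,0xcb,0xc4,0x29}
#2 dst[0x16+4] := {0x04,0xde,0xdf,0x4b}
#3 dst[0x08+5] := {0x78,0x04,0xde,0xdf,0x4b}
#4 dst[0x13+3] := {0x15,0xc4,0x29}
query mem[0x16]=0x04, mem[0x0c]=0x4b, mem[0x0b]=0xdf, mem[0x03]=0x04

MEM[0x16,0x0c,0x0b,0x03] = 04 4b df 04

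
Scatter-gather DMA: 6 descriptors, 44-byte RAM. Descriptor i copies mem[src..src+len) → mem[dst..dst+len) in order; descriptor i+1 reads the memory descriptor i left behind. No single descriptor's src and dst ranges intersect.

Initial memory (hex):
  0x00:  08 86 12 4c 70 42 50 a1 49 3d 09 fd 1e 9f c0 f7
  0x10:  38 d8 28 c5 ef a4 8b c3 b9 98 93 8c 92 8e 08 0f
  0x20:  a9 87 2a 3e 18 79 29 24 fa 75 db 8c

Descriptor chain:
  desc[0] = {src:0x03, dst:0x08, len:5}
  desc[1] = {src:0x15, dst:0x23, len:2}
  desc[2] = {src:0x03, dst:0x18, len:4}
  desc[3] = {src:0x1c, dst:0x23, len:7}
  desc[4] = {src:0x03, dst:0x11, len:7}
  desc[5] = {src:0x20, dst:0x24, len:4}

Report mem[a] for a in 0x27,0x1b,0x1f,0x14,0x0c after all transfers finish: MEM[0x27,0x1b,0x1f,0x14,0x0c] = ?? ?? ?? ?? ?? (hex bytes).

#0 dst[0x08+5] := {0x4c,0x70,0x42,0x50,0xa1}
#1 dst[0x23+2] := {0xa4,0x8b}
#2 dst[0x18+4] := {0x4c,0x70,0x42,0x50}
#3 dst[0x23+7] := {0x92,0x8e,0x08,0x0f,0xa9,0x87,0x2a}
#4 dst[0x11+7] := {0x4c,0x70,0x42,0x50,0xa1,0x4c,0x70}
#5 dst[0x24+4] := {0xa9,0x87,0x2a,0x92}
query mem[0x27]=0x92, mem[0x1b]=0x50, mem[0x1f]=0x0f, mem[0x14]=0x50, mem[0x0c]=0xa1

MEM[0x27,0x1b,0x1f,0x14,0x0c] = 92 50 0f 50 a1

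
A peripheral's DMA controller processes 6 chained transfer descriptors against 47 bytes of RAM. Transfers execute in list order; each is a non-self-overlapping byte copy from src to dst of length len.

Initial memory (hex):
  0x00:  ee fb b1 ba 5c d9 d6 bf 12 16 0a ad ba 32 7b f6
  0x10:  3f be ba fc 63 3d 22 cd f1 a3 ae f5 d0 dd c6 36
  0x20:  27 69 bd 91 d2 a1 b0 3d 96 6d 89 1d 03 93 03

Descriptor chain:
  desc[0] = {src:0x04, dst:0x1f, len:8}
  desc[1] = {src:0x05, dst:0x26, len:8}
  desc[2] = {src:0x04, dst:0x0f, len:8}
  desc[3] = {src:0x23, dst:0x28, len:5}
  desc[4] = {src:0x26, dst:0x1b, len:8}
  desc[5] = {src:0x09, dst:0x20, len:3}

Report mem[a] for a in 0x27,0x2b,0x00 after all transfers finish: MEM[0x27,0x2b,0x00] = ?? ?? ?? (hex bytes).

MEM[0x27,0x2b,0x00] = d6 d9 ee

  after D0: wrote 8B at 0x1f = 5cd9d6bf12160aad
  after D1: wrote 8B at 0x26 = d9d6bf12160aadba
  after D2: wrote 8B at 0x0f = 5cd9d6bf12160aad
  after D3: wrote 5B at 0x28 = 12160ad9d6
  after D4: wrote 8B at 0x1b = d9d612160ad9d6ba
  after D5: wrote 3B at 0x20 = 160aad
query mem[0x27]=0xd6, mem[0x2b]=0xd9, mem[0x00]=0xee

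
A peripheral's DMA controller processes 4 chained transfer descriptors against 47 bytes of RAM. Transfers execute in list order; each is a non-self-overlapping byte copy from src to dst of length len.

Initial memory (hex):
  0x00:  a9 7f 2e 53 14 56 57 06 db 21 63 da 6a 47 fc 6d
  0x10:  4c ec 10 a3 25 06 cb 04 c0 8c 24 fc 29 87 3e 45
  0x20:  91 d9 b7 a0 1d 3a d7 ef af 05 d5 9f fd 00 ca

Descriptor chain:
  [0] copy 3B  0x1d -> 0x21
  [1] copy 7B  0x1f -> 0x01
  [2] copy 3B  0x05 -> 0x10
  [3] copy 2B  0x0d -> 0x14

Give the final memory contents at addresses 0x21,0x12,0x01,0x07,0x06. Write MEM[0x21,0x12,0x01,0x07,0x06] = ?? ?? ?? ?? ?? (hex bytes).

MEM[0x21,0x12,0x01,0x07,0x06] = 87 3a 45 3a 1d

  after D0: wrote 3B at 0x21 = 873e45
  after D1: wrote 7B at 0x01 = 4591873e451d3a
  after D2: wrote 3B at 0x10 = 451d3a
  after D3: wrote 2B at 0x14 = 47fc
query mem[0x21]=0x87, mem[0x12]=0x3a, mem[0x01]=0x45, mem[0x07]=0x3a, mem[0x06]=0x1d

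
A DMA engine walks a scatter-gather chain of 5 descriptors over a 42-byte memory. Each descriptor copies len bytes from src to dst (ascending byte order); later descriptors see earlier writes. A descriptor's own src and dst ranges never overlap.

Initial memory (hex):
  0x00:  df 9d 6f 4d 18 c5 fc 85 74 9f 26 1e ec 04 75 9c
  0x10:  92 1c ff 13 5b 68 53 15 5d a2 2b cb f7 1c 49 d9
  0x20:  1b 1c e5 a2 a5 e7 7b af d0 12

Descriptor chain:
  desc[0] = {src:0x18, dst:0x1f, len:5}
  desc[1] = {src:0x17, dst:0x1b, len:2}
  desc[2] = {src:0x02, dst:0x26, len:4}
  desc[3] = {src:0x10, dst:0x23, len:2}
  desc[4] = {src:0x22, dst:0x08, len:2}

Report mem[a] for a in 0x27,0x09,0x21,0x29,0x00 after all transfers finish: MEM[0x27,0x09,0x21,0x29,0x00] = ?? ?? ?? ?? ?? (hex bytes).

D0: mem[0x1f..0x23] <- [5d a2 2b cb f7]
D1: mem[0x1b..0x1c] <- [15 5d]
D2: mem[0x26..0x29] <- [6f 4d 18 c5]
D3: mem[0x23..0x24] <- [92 1c]
D4: mem[0x08..0x09] <- [cb 92]
query mem[0x27]=0x4d, mem[0x09]=0x92, mem[0x21]=0x2b, mem[0x29]=0xc5, mem[0x00]=0xdf

MEM[0x27,0x09,0x21,0x29,0x00] = 4d 92 2b c5 df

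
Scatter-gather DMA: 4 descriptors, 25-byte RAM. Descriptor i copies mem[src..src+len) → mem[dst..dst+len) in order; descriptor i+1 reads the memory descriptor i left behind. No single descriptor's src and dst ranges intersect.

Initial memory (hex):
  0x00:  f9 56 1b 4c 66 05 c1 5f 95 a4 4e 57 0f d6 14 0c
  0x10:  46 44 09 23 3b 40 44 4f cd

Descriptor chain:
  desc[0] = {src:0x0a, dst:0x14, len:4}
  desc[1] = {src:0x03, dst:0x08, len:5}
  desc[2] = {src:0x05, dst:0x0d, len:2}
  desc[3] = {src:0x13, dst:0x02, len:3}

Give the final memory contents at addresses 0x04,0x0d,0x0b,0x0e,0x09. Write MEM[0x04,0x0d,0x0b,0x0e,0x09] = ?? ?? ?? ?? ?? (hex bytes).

[0] 0x0a->0x14 len=4 : 4e 57 0f d6
[1] 0x03->0x08 len=5 : 4c 66 05 c1 5f
[2] 0x05->0x0d len=2 : 05 c1
[3] 0x13->0x02 len=3 : 23 4e 57
query mem[0x04]=0x57, mem[0x0d]=0x05, mem[0x0b]=0xc1, mem[0x0e]=0xc1, mem[0x09]=0x66

MEM[0x04,0x0d,0x0b,0x0e,0x09] = 57 05 c1 c1 66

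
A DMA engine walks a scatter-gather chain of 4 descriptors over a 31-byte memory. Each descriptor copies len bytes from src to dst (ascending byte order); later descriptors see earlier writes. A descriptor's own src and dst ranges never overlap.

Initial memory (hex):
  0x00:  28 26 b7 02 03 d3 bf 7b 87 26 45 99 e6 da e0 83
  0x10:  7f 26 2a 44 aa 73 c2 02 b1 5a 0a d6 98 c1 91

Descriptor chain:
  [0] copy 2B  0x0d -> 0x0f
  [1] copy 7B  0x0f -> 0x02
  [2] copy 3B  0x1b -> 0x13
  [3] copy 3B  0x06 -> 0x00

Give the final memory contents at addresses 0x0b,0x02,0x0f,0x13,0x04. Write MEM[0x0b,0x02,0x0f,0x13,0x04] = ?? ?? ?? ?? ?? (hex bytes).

[0] 0x0d->0x0f len=2 : da e0
[1] 0x0f->0x02 len=7 : da e0 26 2a 44 aa 73
[2] 0x1b->0x13 len=3 : d6 98 c1
[3] 0x06->0x00 len=3 : 44 aa 73
query mem[0x0b]=0x99, mem[0x02]=0x73, mem[0x0f]=0xda, mem[0x13]=0xd6, mem[0x04]=0x26

MEM[0x0b,0x02,0x0f,0x13,0x04] = 99 73 da d6 26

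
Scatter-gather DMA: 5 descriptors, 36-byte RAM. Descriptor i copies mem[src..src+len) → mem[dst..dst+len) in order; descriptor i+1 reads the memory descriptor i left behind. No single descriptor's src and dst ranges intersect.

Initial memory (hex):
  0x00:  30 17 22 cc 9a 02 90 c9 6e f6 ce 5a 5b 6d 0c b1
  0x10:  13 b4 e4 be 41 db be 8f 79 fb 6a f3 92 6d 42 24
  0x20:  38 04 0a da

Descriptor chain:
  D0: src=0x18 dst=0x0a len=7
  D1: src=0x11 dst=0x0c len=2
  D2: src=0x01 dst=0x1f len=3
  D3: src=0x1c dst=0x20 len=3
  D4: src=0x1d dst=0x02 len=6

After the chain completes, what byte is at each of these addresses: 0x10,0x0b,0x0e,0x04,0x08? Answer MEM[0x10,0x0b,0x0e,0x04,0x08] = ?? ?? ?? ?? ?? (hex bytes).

D0: mem[0x0a..0x10] <- [79 fb 6a f3 92 6d 42]
D1: mem[0x0c..0x0d] <- [b4 e4]
D2: mem[0x1f..0x21] <- [17 22 cc]
D3: mem[0x20..0x22] <- [92 6d 42]
D4: mem[0x02..0x07] <- [6d 42 17 92 6d 42]
query mem[0x10]=0x42, mem[0x0b]=0xfb, mem[0x0e]=0x92, mem[0x04]=0x17, mem[0x08]=0x6e

MEM[0x10,0x0b,0x0e,0x04,0x08] = 42 fb 92 17 6e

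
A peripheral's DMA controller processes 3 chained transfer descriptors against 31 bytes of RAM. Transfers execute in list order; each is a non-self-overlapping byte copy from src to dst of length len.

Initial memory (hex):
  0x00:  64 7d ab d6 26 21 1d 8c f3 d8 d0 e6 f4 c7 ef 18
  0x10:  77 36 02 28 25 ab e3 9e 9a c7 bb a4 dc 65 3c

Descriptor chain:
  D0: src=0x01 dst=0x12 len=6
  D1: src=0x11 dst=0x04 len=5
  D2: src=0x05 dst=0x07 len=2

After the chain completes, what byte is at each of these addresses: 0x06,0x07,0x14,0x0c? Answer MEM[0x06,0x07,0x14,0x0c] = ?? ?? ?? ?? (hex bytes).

MEM[0x06,0x07,0x14,0x0c] = ab 7d d6 f4

#0 dst[0x12+6] := {0x7d,0xab,0xd6,0x26,0x21,0x1d}
#1 dst[0x04+5] := {0x36,0x7d,0xab,0xd6,0x26}
#2 dst[0x07+2] := {0x7d,0xab}
query mem[0x06]=0xab, mem[0x07]=0x7d, mem[0x14]=0xd6, mem[0x0c]=0xf4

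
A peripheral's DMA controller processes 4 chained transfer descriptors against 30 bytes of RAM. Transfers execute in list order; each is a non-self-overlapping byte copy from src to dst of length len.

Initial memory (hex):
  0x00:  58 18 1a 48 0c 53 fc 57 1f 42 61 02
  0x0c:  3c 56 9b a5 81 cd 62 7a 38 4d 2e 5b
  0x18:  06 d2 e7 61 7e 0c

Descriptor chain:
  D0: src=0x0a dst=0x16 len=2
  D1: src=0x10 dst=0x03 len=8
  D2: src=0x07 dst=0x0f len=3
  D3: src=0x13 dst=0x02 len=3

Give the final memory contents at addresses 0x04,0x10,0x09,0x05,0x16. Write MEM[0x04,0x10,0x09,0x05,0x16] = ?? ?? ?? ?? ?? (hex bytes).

  after D0: wrote 2B at 0x16 = 6102
  after D1: wrote 8B at 0x03 = 81cd627a384d6102
  after D2: wrote 3B at 0x0f = 384d61
  after D3: wrote 3B at 0x02 = 7a384d
query mem[0x04]=0x4d, mem[0x10]=0x4d, mem[0x09]=0x61, mem[0x05]=0x62, mem[0x16]=0x61

MEM[0x04,0x10,0x09,0x05,0x16] = 4d 4d 61 62 61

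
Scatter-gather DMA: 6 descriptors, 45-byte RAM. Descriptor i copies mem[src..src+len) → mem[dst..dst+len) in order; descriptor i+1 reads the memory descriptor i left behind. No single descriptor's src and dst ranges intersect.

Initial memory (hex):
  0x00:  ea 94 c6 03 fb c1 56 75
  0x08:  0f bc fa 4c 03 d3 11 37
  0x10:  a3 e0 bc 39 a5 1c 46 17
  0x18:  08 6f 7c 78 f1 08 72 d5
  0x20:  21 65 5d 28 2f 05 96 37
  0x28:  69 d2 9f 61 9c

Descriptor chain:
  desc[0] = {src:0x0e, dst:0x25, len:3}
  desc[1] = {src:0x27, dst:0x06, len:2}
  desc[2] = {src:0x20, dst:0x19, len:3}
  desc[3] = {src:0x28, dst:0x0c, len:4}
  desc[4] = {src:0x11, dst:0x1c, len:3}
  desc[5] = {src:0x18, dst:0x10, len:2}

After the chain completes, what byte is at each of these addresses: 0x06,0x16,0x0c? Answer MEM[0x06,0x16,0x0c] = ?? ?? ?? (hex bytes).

MEM[0x06,0x16,0x0c] = a3 46 69

  after D0: wrote 3B at 0x25 = 1137a3
  after D1: wrote 2B at 0x06 = a369
  after D2: wrote 3B at 0x19 = 21655d
  after D3: wrote 4B at 0x0c = 69d29f61
  after D4: wrote 3B at 0x1c = e0bc39
  after D5: wrote 2B at 0x10 = 0821
query mem[0x06]=0xa3, mem[0x16]=0x46, mem[0x0c]=0x69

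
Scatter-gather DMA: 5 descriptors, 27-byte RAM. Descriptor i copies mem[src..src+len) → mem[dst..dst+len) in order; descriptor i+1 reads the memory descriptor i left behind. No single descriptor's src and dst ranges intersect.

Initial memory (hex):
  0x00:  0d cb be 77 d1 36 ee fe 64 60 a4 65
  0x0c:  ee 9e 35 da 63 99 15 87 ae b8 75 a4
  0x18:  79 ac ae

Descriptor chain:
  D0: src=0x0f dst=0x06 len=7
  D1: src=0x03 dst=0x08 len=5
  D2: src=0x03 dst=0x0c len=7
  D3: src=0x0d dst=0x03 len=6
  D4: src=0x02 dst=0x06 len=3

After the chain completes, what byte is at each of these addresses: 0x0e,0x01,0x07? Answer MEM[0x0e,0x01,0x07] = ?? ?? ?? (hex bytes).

MEM[0x0e,0x01,0x07] = 36 cb d1

#0 dst[0x06+7] := {0xda,0x63,0x99,0x15,0x87,0xae,0xb8}
#1 dst[0x08+5] := {0x77,0xd1,0x36,0xda,0x63}
#2 dst[0x0c+7] := {0x77,0xd1,0x36,0xda,0x63,0x77,0xd1}
#3 dst[0x03+6] := {0xd1,0x36,0xda,0x63,0x77,0xd1}
#4 dst[0x06+3] := {0xbe,0xd1,0x36}
query mem[0x0e]=0x36, mem[0x01]=0xcb, mem[0x07]=0xd1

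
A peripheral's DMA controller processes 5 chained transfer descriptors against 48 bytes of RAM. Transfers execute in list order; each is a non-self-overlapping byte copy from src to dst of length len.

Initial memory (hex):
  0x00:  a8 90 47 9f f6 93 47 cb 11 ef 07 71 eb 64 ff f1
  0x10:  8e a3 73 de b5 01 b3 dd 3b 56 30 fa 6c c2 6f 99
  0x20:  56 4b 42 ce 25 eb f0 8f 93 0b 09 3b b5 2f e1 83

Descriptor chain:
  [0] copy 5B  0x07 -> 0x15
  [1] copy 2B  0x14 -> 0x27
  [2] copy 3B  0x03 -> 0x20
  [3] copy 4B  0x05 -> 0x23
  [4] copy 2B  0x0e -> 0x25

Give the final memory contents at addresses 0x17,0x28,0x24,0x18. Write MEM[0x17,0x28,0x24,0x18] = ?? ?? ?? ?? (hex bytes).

MEM[0x17,0x28,0x24,0x18] = ef cb 47 07

  after D0: wrote 5B at 0x15 = cb11ef0771
  after D1: wrote 2B at 0x27 = b5cb
  after D2: wrote 3B at 0x20 = 9ff693
  after D3: wrote 4B at 0x23 = 9347cb11
  after D4: wrote 2B at 0x25 = fff1
query mem[0x17]=0xef, mem[0x28]=0xcb, mem[0x24]=0x47, mem[0x18]=0x07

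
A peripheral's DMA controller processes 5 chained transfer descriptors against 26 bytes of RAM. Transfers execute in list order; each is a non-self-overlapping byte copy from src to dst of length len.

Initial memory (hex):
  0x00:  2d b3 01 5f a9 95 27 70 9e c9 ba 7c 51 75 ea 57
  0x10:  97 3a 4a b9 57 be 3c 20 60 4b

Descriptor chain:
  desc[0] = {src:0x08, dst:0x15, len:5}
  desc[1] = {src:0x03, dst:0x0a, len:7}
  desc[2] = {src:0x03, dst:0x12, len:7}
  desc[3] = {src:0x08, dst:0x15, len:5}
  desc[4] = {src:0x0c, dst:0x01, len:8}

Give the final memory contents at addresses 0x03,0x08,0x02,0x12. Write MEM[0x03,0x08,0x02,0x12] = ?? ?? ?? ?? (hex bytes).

D0: mem[0x15..0x19] <- [9e c9 ba 7c 51]
D1: mem[0x0a..0x10] <- [5f a9 95 27 70 9e c9]
D2: mem[0x12..0x18] <- [5f a9 95 27 70 9e c9]
D3: mem[0x15..0x19] <- [9e c9 5f a9 95]
D4: mem[0x01..0x08] <- [95 27 70 9e c9 3a 5f a9]
query mem[0x03]=0x70, mem[0x08]=0xa9, mem[0x02]=0x27, mem[0x12]=0x5f

MEM[0x03,0x08,0x02,0x12] = 70 a9 27 5f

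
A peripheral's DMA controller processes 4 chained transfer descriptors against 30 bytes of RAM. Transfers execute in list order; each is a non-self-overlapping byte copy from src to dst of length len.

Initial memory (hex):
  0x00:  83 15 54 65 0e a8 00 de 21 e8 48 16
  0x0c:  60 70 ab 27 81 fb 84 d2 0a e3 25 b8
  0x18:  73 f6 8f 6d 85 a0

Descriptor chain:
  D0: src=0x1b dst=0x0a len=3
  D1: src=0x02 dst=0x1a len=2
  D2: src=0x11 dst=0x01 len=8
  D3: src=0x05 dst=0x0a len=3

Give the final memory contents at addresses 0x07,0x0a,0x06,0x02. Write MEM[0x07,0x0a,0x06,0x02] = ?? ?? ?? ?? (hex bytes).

MEM[0x07,0x0a,0x06,0x02] = b8 e3 25 84

[0] 0x1b->0x0a len=3 : 6d 85 a0
[1] 0x02->0x1a len=2 : 54 65
[2] 0x11->0x01 len=8 : fb 84 d2 0a e3 25 b8 73
[3] 0x05->0x0a len=3 : e3 25 b8
query mem[0x07]=0xb8, mem[0x0a]=0xe3, mem[0x06]=0x25, mem[0x02]=0x84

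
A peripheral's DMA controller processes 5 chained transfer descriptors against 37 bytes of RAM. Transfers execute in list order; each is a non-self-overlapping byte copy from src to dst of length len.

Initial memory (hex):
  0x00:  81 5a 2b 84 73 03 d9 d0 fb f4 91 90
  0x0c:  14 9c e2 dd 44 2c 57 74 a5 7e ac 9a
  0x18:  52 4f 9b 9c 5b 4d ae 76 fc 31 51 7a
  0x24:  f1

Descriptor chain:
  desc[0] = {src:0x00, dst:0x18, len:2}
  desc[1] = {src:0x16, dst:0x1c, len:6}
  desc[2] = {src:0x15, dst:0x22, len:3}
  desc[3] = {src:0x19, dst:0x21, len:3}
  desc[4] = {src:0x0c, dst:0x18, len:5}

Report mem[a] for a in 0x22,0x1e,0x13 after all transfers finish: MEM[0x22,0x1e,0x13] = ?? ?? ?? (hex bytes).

#0 dst[0x18+2] := {0x81,0x5a}
#1 dst[0x1c+6] := {0xac,0x9a,0x81,0x5a,0x9b,0x9c}
#2 dst[0x22+3] := {0x7e,0xac,0x9a}
#3 dst[0x21+3] := {0x5a,0x9b,0x9c}
#4 dst[0x18+5] := {0x14,0x9c,0xe2,0xdd,0x44}
query mem[0x22]=0x9b, mem[0x1e]=0x81, mem[0x13]=0x74

MEM[0x22,0x1e,0x13] = 9b 81 74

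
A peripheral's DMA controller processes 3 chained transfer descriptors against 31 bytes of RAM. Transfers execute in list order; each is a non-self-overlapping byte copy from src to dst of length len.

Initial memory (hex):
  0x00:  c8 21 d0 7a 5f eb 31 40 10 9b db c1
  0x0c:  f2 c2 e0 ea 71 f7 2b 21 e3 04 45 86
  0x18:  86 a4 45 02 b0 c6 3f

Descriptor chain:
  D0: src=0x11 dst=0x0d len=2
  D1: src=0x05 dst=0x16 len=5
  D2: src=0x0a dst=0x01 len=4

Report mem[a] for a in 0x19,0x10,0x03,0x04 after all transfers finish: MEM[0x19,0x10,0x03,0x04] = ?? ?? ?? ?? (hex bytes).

  after D0: wrote 2B at 0x0d = f72b
  after D1: wrote 5B at 0x16 = eb3140109b
  after D2: wrote 4B at 0x01 = dbc1f2f7
query mem[0x19]=0x10, mem[0x10]=0x71, mem[0x03]=0xf2, mem[0x04]=0xf7

MEM[0x19,0x10,0x03,0x04] = 10 71 f2 f7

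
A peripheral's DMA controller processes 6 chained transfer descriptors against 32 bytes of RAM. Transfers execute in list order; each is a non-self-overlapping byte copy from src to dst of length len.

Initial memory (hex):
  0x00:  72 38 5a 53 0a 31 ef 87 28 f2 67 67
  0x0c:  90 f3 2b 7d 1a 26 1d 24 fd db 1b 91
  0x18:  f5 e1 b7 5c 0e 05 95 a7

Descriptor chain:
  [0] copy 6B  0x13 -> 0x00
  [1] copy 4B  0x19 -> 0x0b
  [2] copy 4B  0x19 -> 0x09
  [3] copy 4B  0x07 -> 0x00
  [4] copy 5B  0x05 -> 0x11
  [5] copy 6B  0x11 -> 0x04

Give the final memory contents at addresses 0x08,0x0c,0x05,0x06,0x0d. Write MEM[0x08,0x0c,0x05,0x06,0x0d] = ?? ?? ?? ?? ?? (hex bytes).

#0 dst[0x00+6] := {0x24,0xfd,0xdb,0x1b,0x91,0xf5}
#1 dst[0x0b+4] := {0xe1,0xb7,0x5c,0x0e}
#2 dst[0x09+4] := {0xe1,0xb7,0x5c,0x0e}
#3 dst[0x00+4] := {0x87,0x28,0xe1,0xb7}
#4 dst[0x11+5] := {0xf5,0xef,0x87,0x28,0xe1}
#5 dst[0x04+6] := {0xf5,0xef,0x87,0x28,0xe1,0x1b}
query mem[0x08]=0xe1, mem[0x0c]=0x0e, mem[0x05]=0xef, mem[0x06]=0x87, mem[0x0d]=0x5c

MEM[0x08,0x0c,0x05,0x06,0x0d] = e1 0e ef 87 5c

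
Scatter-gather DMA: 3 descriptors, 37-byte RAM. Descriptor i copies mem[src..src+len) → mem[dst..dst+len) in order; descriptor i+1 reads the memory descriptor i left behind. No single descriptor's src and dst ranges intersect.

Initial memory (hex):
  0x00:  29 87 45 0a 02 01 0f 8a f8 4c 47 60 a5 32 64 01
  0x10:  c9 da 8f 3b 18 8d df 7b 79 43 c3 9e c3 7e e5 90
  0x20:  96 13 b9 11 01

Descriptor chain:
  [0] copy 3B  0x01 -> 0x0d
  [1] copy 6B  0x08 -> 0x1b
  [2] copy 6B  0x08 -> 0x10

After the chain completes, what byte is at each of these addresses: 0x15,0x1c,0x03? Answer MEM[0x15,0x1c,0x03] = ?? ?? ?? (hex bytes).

[0] 0x01->0x0d len=3 : 87 45 0a
[1] 0x08->0x1b len=6 : f8 4c 47 60 a5 87
[2] 0x08->0x10 len=6 : f8 4c 47 60 a5 87
query mem[0x15]=0x87, mem[0x1c]=0x4c, mem[0x03]=0x0a

MEM[0x15,0x1c,0x03] = 87 4c 0a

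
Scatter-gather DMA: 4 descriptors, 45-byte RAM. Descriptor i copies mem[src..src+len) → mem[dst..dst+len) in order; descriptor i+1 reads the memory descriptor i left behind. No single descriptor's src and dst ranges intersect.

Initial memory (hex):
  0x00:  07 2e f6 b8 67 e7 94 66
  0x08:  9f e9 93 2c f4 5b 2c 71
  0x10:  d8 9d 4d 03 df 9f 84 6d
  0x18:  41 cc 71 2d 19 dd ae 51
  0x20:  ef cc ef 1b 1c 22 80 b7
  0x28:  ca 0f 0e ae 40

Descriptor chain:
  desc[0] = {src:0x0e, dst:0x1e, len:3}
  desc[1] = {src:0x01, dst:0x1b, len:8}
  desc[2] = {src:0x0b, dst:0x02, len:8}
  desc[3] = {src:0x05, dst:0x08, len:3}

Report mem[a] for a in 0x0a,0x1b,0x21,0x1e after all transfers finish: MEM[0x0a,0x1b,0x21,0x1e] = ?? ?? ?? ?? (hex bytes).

#0 dst[0x1e+3] := {0x2c,0x71,0xd8}
#1 dst[0x1b+8] := {0x2e,0xf6,0xb8,0x67,0xe7,0x94,0x66,0x9f}
#2 dst[0x02+8] := {0x2c,0xf4,0x5b,0x2c,0x71,0xd8,0x9d,0x4d}
#3 dst[0x08+3] := {0x2c,0x71,0xd8}
query mem[0x0a]=0xd8, mem[0x1b]=0x2e, mem[0x21]=0x66, mem[0x1e]=0x67

MEM[0x0a,0x1b,0x21,0x1e] = d8 2e 66 67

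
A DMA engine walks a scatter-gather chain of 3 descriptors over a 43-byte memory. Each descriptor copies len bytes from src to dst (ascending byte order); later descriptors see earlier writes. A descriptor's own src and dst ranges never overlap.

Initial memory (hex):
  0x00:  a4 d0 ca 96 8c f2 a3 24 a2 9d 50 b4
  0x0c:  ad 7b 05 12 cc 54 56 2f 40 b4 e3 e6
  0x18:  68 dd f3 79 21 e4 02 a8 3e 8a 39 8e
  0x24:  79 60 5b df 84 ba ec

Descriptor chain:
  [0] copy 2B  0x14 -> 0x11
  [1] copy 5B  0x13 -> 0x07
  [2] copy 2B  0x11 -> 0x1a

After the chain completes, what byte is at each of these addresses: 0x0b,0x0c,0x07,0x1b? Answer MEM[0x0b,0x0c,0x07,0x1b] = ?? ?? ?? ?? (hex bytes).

#0 dst[0x11+2] := {0x40,0xb4}
#1 dst[0x07+5] := {0x2f,0x40,0xb4,0xe3,0xe6}
#2 dst[0x1a+2] := {0x40,0xb4}
query mem[0x0b]=0xe6, mem[0x0c]=0xad, mem[0x07]=0x2f, mem[0x1b]=0xb4

MEM[0x0b,0x0c,0x07,0x1b] = e6 ad 2f b4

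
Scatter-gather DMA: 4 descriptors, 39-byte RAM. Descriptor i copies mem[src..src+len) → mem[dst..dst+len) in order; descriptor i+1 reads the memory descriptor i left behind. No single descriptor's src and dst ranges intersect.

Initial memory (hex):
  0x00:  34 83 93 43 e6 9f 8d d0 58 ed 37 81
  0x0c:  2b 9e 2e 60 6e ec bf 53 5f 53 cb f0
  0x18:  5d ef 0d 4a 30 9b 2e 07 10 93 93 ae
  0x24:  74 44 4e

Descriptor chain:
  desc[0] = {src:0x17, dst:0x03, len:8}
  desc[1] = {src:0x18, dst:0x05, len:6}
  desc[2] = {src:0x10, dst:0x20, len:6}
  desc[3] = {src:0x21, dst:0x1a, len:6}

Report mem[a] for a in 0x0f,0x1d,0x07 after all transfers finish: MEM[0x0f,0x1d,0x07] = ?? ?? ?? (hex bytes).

  after D0: wrote 8B at 0x03 = f05def0d4a309b2e
  after D1: wrote 6B at 0x05 = 5def0d4a309b
  after D2: wrote 6B at 0x20 = 6eecbf535f53
  after D3: wrote 6B at 0x1a = ecbf535f534e
query mem[0x0f]=0x60, mem[0x1d]=0x5f, mem[0x07]=0x0d

MEM[0x0f,0x1d,0x07] = 60 5f 0d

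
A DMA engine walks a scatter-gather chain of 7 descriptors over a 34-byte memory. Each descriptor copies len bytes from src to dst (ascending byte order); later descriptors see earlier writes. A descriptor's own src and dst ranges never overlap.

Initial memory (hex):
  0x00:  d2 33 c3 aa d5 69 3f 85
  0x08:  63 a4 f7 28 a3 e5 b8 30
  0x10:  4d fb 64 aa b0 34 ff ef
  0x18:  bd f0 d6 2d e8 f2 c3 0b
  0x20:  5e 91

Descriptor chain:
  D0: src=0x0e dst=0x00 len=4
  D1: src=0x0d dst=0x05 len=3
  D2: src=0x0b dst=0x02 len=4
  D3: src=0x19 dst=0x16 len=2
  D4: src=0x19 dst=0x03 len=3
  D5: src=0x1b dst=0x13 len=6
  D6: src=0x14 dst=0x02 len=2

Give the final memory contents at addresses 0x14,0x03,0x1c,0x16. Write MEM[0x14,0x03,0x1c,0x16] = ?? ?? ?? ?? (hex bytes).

MEM[0x14,0x03,0x1c,0x16] = e8 f2 e8 c3

[0] 0x0e->0x00 len=4 : b8 30 4d fb
[1] 0x0d->0x05 len=3 : e5 b8 30
[2] 0x0b->0x02 len=4 : 28 a3 e5 b8
[3] 0x19->0x16 len=2 : f0 d6
[4] 0x19->0x03 len=3 : f0 d6 2d
[5] 0x1b->0x13 len=6 : 2d e8 f2 c3 0b 5e
[6] 0x14->0x02 len=2 : e8 f2
query mem[0x14]=0xe8, mem[0x03]=0xf2, mem[0x1c]=0xe8, mem[0x16]=0xc3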